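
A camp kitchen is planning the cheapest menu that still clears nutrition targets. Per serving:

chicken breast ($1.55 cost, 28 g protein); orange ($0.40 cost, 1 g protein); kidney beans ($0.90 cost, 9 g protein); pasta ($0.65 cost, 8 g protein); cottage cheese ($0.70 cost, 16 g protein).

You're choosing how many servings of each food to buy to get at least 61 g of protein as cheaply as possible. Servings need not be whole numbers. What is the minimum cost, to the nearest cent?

$2.67

Cost per g of protein: cottage cheese $0.0437, chicken breast $0.0554, pasta $0.0813, kidney beans $0.1000, orange $0.4000.
With no serving limits, use only cottage cheese: 61 g / 16 g = 3.812 servings × $0.70 = $2.67.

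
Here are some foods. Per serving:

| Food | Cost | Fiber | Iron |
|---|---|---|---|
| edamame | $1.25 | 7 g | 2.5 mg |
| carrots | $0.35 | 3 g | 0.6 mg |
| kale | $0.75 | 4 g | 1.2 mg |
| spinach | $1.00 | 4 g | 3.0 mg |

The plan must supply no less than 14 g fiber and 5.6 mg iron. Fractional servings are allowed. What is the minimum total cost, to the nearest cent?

Compare the cost at each extreme point of the feasible region.
edamame only: max(14/7, 5.6/2.5) = 2.24 servings → $2.80.
carrots only: max(14/3, 5.6/0.6) = 9.333 servings → $3.27.
kale only: max(14/4, 5.6/1.2) = 4.667 servings → $3.50.
spinach only: max(14/4, 5.6/3.0) = 3.5 servings → $3.50.
edamame + carrots with both targets exact would need a negative amount; discard.
edamame + kale with both targets exact would need a negative amount; discard.
edamame + spinach with both tight: 1.782 servings and 0.3818 servings → $2.61.
carrots + kale with both targets exact would need a negative amount; discard.
carrots + spinach with both tight: 2.97 servings and 1.273 servings → $2.31.
kale + spinach with both tight: 2.722 servings and 0.7778 servings → $2.82.
The minimum over all feasible corners is $2.31.

$2.31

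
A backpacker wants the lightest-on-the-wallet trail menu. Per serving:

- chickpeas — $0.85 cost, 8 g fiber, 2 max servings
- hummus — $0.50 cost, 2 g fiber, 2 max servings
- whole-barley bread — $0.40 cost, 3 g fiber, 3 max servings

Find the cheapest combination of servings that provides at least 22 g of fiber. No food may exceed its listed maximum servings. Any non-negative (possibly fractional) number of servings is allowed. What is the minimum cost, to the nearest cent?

$2.50

Cost per g of fiber: chickpeas $0.1062, whole-barley bread $0.1333, hummus $0.2500.
Take 2 servings of chickpeas: +16.0 g fiber for $1.70 (total $1.70, still need 6.0 g).
Take 2 servings of whole-barley bread: +6.0 g fiber for $0.80 (total $2.50, still need 0.0 g).
Filling from the cheapest source first is optimal under one linear minimum: $2.50.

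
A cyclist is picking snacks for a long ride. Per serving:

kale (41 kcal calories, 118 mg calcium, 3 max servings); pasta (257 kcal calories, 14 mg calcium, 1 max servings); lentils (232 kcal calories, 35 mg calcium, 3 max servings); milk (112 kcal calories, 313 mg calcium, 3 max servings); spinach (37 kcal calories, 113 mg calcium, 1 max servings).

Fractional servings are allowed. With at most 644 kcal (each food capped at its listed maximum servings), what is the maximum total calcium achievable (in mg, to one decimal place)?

Calcium per kcal: spinach 3.054, kale 2.878, milk 2.795, lentils 0.1509, pasta 0.05447.
Take 1 serving of spinach: uses 37 kcal, +113.0 mg calcium (running total 113.0 mg).
Take 3 servings of kale: uses 123 kcal, +354.0 mg calcium (running total 467.0 mg).
Take 3 servings of milk: uses 336 kcal, +939.0 mg calcium (running total 1406.0 mg).
Take 0.6379 servings of lentils: uses 148 kcal, +22.3 mg calcium (running total 1428.3 mg).
Filling greedily by calcium-per-kcal is optimal for one linear limit, giving 1428.3 mg.

1428.3 mg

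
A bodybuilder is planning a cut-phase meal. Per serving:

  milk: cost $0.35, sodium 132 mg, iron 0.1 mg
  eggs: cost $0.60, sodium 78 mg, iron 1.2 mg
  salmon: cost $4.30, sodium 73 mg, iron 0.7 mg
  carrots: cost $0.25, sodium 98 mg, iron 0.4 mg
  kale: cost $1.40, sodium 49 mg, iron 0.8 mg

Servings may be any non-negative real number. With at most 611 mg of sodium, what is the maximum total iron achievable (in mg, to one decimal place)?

10.0 mg

Iron per mg sodium: kale 0.01633, eggs 0.01538, salmon 0.009589, carrots 0.004082, milk 0.0007576.
With no serving limits, spend the whole sodium allowance on kale: 611 mg / 49 mg × 0.8 mg = 10.0 mg.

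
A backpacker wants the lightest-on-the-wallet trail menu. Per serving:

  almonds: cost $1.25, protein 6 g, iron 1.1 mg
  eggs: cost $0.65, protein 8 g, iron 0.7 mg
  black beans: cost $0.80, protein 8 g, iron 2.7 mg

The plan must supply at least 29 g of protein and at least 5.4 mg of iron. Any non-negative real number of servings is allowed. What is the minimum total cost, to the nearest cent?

$2.57

Minimising a linear cost over {protein ≥ 29, iron ≥ 5.4, servings ≥ 0} — the optimum is at a vertex, using one or two foods.
almonds only: max(29/6, 5.4/1.1) = 4.909 servings → $6.14.
eggs only: max(29/8, 5.4/0.7) = 7.714 servings → $5.01.
black beans only: max(29/8, 5.4/2.7) = 3.625 servings → $2.90.
almonds + eggs with both targets exact would need a negative amount; discard.
almonds + black beans with both tight: 4.743 servings and 0.06757 servings → $5.98.
eggs + black beans with both tight: 2.194 servings and 1.431 servings → $2.57.
Cheapest feasible corner: $2.57.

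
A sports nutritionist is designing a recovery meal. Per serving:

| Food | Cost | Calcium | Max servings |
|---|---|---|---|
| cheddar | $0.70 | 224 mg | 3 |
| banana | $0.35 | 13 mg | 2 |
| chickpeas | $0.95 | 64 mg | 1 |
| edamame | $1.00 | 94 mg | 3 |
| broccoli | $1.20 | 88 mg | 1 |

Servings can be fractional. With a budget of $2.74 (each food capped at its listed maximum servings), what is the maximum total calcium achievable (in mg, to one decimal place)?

Calcium per dollar: cheddar 320, edamame 94, broccoli 73.33, chickpeas 67.37, banana 37.14.
Take 3 servings of cheddar: spends $2.10, +672.0 mg calcium (running total 672.0 mg).
Take 0.64 servings of edamame: spends $0.64, +60.2 mg calcium (running total 732.2 mg).
Filling greedily by calcium-per-dollar is optimal for one linear limit, giving 732.2 mg.

732.2 mg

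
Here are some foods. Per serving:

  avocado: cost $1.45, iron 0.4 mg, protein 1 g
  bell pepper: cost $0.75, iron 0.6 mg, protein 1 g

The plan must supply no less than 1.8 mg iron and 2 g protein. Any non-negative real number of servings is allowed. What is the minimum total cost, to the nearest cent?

Check every corner: each single food scaled to meet both minima, and each pair solved so both constraints bind.
avocado only: max(1.8/0.4, 2/1) = 4.5 servings → $6.53.
bell pepper only: max(1.8/0.6, 2/1) = 3 servings → $2.25.
avocado + bell pepper: intersection lies outside the first quadrant.
The minimum over all feasible corners is $2.25.

$2.25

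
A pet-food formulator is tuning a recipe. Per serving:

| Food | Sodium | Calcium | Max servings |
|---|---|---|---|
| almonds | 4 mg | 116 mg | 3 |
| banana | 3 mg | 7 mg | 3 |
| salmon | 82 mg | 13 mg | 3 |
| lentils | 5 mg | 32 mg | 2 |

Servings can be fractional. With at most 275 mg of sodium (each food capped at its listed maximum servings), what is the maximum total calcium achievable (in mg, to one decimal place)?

Calcium per mg sodium: almonds 29, lentils 6.4, banana 2.333, salmon 0.1585.
Take 3 servings of almonds: uses 12 mg sodium, +348.0 mg calcium (running total 348.0 mg).
Take 2 servings of lentils: uses 10 mg sodium, +64.0 mg calcium (running total 412.0 mg).
Take 3 servings of banana: uses 9 mg sodium, +21.0 mg calcium (running total 433.0 mg).
Take 2.976 servings of salmon: uses 244 mg sodium, +38.7 mg calcium (running total 471.7 mg).
Filling greedily by calcium-per-mg sodium is optimal for one linear limit, giving 471.7 mg.

471.7 mg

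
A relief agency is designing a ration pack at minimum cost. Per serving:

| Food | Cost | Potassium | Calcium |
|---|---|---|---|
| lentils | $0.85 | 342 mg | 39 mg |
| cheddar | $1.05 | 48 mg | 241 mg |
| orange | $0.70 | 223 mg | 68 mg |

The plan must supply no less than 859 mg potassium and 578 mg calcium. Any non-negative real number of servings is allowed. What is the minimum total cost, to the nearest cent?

lentils only: max(859/342, 578/39) = 14.82 servings → $12.60.
cheddar only: max(859/48, 578/241) = 17.9 servings → $18.79.
orange only: max(859/223, 578/68) = 8.5 servings → $5.95.
lentils + cheddar with both tight: 2.226 servings and 2.038 servings → $4.03.
lentils + orange with both targets exact would need a negative amount; discard.
cheddar + orange with both tight: 1.396 servings and 3.551 servings → $3.95.
Cheapest feasible corner: $3.95.

$3.95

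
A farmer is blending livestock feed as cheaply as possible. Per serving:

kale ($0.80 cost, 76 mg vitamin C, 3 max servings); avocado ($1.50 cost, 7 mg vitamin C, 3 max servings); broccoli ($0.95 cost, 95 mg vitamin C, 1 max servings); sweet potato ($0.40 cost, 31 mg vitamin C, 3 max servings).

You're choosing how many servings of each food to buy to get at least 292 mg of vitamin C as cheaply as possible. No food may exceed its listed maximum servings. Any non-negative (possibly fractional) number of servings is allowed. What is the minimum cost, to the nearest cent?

Cost per mg of vitamin C: broccoli $0.0100, kale $0.0105, sweet potato $0.0129, avocado $0.2143.
Take 1 serving of broccoli: +95.0 mg vitamin C for $0.95 (total $0.95, still need 197.0 mg).
Take 2.592 servings of kale: +197.0 mg vitamin C for $2.07 (total $3.02, still need 0.0 mg).
Filling from the cheapest source first is optimal under one linear minimum: $3.02.

$3.02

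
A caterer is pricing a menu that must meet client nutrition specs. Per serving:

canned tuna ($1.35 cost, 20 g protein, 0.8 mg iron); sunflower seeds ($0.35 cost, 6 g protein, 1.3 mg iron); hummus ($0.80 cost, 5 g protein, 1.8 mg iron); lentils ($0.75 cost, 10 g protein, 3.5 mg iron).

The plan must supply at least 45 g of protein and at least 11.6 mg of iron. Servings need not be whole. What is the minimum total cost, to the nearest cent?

$2.86

canned tuna only: max(45/20, 11.6/0.8) = 14.5 servings → $19.57.
sunflower seeds only: max(45/6, 11.6/1.3) = 8.923 servings → $3.12.
hummus only: max(45/5, 11.6/1.8) = 9 servings → $7.20.
lentils only: max(45/10, 11.6/3.5) = 4.5 servings → $3.38.
canned tuna + sunflower seeds with both targets exact would need a negative amount; discard.
canned tuna + hummus with both tight: 0.7188 servings and 6.125 servings → $5.87.
canned tuna + lentils with both tight: 0.6694 servings and 3.161 servings → $3.27.
sunflower seeds + hummus with both tight: 5.349 servings and 2.581 servings → $3.94.
sunflower seeds + lentils with both tight: 5.188 servings and 1.387 servings → $2.86.
hummus + lentils: intersection lies outside the first quadrant.
So the least-cost plan costs $2.86.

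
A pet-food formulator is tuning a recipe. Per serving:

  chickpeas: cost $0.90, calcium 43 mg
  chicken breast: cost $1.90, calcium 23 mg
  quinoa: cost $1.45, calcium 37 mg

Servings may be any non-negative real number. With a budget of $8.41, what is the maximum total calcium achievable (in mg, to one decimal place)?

401.8 mg

Calcium per dollar: chickpeas 47.78, quinoa 25.52, chicken breast 12.11.
With no serving limits, spend the whole cost allowance on chickpeas: $8.41 / $0.90 × 43 mg = 401.8 mg.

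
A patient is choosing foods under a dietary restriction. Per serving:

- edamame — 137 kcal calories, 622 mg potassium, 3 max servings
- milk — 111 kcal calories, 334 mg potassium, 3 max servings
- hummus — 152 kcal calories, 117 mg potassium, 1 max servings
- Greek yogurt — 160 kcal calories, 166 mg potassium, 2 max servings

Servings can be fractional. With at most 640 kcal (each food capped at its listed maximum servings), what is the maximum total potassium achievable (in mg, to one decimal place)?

Potassium per kcal: edamame 4.54, milk 3.009, Greek yogurt 1.038, hummus 0.7697.
Take 3 servings of edamame: uses 411 kcal, +1866.0 mg potassium (running total 1866.0 mg).
Take 2.063 servings of milk: uses 229 kcal, +689.1 mg potassium (running total 2555.1 mg).
Greedy by best ratio exhausts the calories allowance optimally: 2555.1 mg.

2555.1 mg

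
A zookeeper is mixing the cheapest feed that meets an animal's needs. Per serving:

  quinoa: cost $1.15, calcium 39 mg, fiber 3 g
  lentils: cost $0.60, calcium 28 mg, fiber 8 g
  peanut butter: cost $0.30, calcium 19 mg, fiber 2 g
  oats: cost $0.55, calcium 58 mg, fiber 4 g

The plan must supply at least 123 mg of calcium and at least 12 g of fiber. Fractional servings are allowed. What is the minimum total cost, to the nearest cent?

At the optimum either one food covers both requirements or two foods hit both targets exactly; no other combination can be cheaper.
quinoa only: max(123/39, 12/3) = 4 servings → $4.60.
lentils only: max(123/28, 12/8) = 4.393 servings → $2.64.
peanut butter only: max(123/19, 12/2) = 6.474 servings → $1.94.
oats only: max(123/58, 12/4) = 3 servings → $1.65.
quinoa + lentils with both tight: 2.842 servings and 0.4342 servings → $3.53.
quinoa + peanut butter with both tight: 0.8571 servings and 4.714 servings → $2.40.
quinoa + oats with both targets exact would need a negative amount; discard.
lentils + peanut butter with both targets exact would need a negative amount; discard.
lentils + oats with both tight: 0.5795 servings and 1.841 servings → $1.36.
peanut butter + oats with both tight: 5.1 servings and 0.45 servings → $1.78.
So the least-cost plan costs $1.36.

$1.36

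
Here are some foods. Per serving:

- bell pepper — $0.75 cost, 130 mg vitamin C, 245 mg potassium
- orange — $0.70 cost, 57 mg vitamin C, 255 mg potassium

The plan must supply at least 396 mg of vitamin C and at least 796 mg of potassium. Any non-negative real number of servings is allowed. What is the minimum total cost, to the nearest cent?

$2.41

A basic optimal solution has at most two foods positive. Try each food alone and each pair with both targets met exactly.
bell pepper only: max(396/130, 796/245) = 3.249 servings → $2.44.
orange only: max(396/57, 796/255) = 6.947 servings → $4.86.
bell pepper + orange with both tight: 2.899 servings and 0.3367 servings → $2.41.
The minimum over all feasible corners is $2.41.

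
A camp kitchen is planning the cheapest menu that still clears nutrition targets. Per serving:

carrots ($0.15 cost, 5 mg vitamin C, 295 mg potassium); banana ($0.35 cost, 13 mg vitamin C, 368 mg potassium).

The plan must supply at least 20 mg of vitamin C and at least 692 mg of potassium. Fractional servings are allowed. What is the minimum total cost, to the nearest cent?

$0.55

Check every corner: each single food scaled to meet both minima, and each pair solved so both constraints bind.
carrots only: max(20/5, 692/295) = 4 servings → $0.60.
banana only: max(20/13, 692/368) = 1.88 servings → $0.66.
carrots + banana with both tight: 0.8201 servings and 1.223 servings → $0.55.
Cheapest feasible corner: $0.55.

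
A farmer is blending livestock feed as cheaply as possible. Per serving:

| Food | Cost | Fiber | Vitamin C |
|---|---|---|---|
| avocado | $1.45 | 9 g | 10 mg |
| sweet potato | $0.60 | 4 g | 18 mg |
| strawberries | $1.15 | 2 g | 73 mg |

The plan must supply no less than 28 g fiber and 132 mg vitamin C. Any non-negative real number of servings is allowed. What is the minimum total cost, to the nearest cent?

avocado only: max(28/9, 132/10) = 13.2 servings → $19.14.
sweet potato only: max(28/4, 132/18) = 7.333 servings → $4.40.
strawberries only: max(28/2, 132/73) = 14 servings → $16.10.
avocado + sweet potato: the both-tight solution has a negative serving — not a feasible corner.
avocado + strawberries with both tight: 2.794 servings and 1.425 servings → $5.69.
sweet potato + strawberries with both tight: 6.953 servings and 0.09375 servings → $4.28.
Cheapest feasible corner: $4.28.

$4.28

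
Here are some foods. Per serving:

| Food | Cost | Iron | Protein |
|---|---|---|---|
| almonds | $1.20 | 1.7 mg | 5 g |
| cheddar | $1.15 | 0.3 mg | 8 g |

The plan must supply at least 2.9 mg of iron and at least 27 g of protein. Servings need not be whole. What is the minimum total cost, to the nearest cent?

With two linear requirements the optimum uses one or two foods; enumerate the corners.
almonds only: max(2.9/1.7, 27/5) = 5.4 servings → $6.48.
cheddar only: max(2.9/0.3, 27/8) = 9.667 servings → $11.12.
almonds + cheddar with both tight: 1.248 servings and 2.595 servings → $4.48.
So the least-cost plan costs $4.48.

$4.48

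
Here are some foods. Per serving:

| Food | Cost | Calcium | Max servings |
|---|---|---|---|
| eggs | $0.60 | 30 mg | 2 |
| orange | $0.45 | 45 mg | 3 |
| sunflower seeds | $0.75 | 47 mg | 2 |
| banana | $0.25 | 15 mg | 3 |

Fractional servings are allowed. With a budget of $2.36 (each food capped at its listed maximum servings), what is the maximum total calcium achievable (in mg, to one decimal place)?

Calcium per dollar: orange 100, sunflower seeds 62.67, banana 60, eggs 50.
Take 3 servings of orange: spends $1.35, +135.0 mg calcium (running total 135.0 mg).
Take 1.347 servings of sunflower seeds: spends $1.01, +63.3 mg calcium (running total 198.3 mg).
Greedy by best ratio exhausts the cost allowance optimally: 198.3 mg.

198.3 mg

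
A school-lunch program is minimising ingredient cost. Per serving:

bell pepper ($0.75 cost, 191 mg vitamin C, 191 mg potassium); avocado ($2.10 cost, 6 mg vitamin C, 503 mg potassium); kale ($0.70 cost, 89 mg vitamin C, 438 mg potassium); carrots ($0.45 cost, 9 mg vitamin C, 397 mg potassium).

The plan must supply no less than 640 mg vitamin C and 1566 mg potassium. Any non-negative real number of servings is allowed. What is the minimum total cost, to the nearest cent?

An LP optimum is at a vertex; with two nutrient constraints at most two foods are used. Check each candidate.
bell pepper only: max(640/191, 1566/191) = 8.199 servings → $6.15.
avocado only: max(640/6, 1566/503) = 106.7 servings → $224.00.
kale only: max(640/89, 1566/438) = 7.191 servings → $5.03.
carrots only: max(640/9, 1566/397) = 71.11 servings → $32.00.
bell pepper + avocado with both tight: 3.292 servings and 1.863 servings → $6.38.
bell pepper + kale with both tight: 2.114 servings and 2.653 servings → $3.44.
bell pepper + carrots with both tight: 3.238 servings and 2.387 servings → $3.50.
avocado + kale: the both-tight solution has a negative serving — not a feasible corner.
avocado + carrots: the both-tight solution has a negative serving — not a feasible corner.
kale + carrots: intersection lies outside the first quadrant.
So the least-cost plan costs $3.44.

$3.44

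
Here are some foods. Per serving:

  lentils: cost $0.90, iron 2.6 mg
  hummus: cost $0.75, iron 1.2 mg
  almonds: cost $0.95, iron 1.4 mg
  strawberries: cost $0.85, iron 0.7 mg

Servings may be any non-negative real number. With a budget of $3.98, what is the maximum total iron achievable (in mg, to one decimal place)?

11.5 mg

Iron per dollar: lentils 2.889, hummus 1.6, almonds 1.474, strawberries 0.8235.
With no serving limits, spend the whole cost allowance on lentils: $3.98 / $0.90 × 2.6 mg = 11.5 mg.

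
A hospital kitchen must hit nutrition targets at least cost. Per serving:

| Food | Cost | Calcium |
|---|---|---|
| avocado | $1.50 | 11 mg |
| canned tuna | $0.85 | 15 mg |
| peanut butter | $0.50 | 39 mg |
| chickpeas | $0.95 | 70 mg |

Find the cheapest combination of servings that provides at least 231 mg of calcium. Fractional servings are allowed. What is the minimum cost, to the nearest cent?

$2.96

Cost per mg of calcium: peanut butter $0.0128, chickpeas $0.0136, canned tuna $0.0567, avocado $0.1364.
With no serving limits, use only peanut butter: 231 mg / 39 mg = 5.923 servings × $0.50 = $2.96.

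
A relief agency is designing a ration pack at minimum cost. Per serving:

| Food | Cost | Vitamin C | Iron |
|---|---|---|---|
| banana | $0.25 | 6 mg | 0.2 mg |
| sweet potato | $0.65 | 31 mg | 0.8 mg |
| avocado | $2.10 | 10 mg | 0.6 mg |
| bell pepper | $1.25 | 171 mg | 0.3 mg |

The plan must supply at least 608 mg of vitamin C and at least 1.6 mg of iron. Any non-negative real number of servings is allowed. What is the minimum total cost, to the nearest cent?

This is a tiny linear program; its minimum lies at a vertex of the feasible set. List the vertices and price them.
banana only: max(608/6, 1.6/0.2) = 101.3 servings → $25.33.
sweet potato only: max(608/31, 1.6/0.8) = 19.61 servings → $12.75.
avocado only: max(608/10, 1.6/0.6) = 60.8 servings → $127.68.
bell pepper only: max(608/171, 1.6/0.3) = 5.333 servings → $6.67.
banana + sweet potato: the both-tight solution has a negative serving — not a feasible corner.
banana + avocado with both targets exact would need a negative amount; discard.
banana + bell pepper with both tight: 2.815 servings and 3.457 servings → $5.02.
sweet potato + avocado: the both-tight solution has a negative serving — not a feasible corner.
sweet potato + bell pepper with both tight: 0.7153 servings and 3.426 servings → $4.75.
avocado + bell pepper with both tight: 0.9157 servings and 3.502 servings → $6.30.
Cheapest feasible corner: $4.75.

$4.75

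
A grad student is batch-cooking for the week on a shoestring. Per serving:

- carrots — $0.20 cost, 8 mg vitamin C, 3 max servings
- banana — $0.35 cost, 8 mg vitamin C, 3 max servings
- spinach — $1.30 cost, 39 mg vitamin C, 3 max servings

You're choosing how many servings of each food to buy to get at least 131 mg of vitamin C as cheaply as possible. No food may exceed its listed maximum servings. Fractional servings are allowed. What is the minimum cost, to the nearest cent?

Cost per mg of vitamin C: carrots $0.0250, spinach $0.0333, banana $0.0437.
Take 3 servings of carrots: +24.0 mg vitamin C for $0.60 (total $0.60, still need 107.0 mg).
Take 2.744 servings of spinach: +107.0 mg vitamin C for $3.57 (total $4.17, still need 0.0 mg).
Filling from the cheapest source first is optimal under one linear minimum: $4.17.

$4.17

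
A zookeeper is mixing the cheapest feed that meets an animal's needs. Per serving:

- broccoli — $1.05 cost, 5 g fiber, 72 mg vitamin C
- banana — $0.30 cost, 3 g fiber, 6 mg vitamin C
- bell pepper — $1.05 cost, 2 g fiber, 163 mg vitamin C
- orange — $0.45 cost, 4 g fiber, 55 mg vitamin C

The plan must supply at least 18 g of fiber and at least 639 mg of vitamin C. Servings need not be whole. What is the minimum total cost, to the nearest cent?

Minimising a linear cost over {fiber ≥ 18, vitamin C ≥ 639, servings ≥ 0} — the optimum is at a vertex, using one or two foods.
broccoli only: max(18/5, 639/72) = 8.875 servings → $9.32.
banana only: max(18/3, 639/6) = 106.5 servings → $31.95.
bell pepper only: max(18/2, 639/163) = 9 servings → $9.45.
orange only: max(18/4, 639/55) = 11.62 servings → $5.23.
broccoli + banana with both targets exact would need a negative amount; discard.
broccoli + bell pepper with both tight: 2.468 servings and 2.83 servings → $5.56.
broccoli + orange: the both-tight solution has a negative serving — not a feasible corner.
banana + bell pepper with both tight: 3.472 servings and 3.792 servings → $5.02.
banana + orange: intersection lies outside the first quadrant.
bell pepper + orange with both tight: 2.889 servings and 3.055 servings → $4.41.
So the least-cost plan costs $4.41.

$4.41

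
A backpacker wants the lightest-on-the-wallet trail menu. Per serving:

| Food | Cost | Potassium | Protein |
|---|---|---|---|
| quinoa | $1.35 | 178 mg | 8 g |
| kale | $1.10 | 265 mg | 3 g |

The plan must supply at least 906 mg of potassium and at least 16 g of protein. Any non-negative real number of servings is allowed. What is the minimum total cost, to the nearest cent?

Check every corner: each single food scaled to meet both minima, and each pair solved so both constraints bind.
quinoa only: max(906/178, 16/8) = 5.09 servings → $6.87.
kale only: max(906/265, 16/3) = 5.333 servings → $5.87.
quinoa + kale with both tight: 0.9596 servings and 2.774 servings → $4.35.
The minimum over all feasible corners is $4.35.

$4.35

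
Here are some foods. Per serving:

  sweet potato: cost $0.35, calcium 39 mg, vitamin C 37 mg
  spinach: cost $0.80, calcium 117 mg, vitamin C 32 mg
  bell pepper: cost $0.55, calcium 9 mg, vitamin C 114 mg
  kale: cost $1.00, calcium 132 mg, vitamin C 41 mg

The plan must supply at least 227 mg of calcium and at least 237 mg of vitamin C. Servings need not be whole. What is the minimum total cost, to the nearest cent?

$2.13

With two linear requirements the optimum uses one or two foods; enumerate the corners.
sweet potato only: max(227/39, 237/37) = 6.405 servings → $2.24.
spinach only: max(227/117, 237/32) = 7.406 servings → $5.92.
bell pepper only: max(227/9, 237/114) = 25.22 servings → $13.87.
kale only: max(227/132, 237/41) = 5.78 servings → $5.78.
sweet potato + spinach: the both-tight solution has a negative serving — not a feasible corner.
sweet potato + bell pepper with both tight: 5.773 servings and 0.2052 servings → $2.13.
sweet potato + kale with both targets exact would need a negative amount; discard.
spinach + bell pepper with both tight: 1.82 servings and 1.568 servings → $2.32.
spinach + kale with both targets exact would need a negative amount; discard.
bell pepper + kale with both tight: 1.497 servings and 1.618 servings → $2.44.
So the least-cost plan costs $2.13.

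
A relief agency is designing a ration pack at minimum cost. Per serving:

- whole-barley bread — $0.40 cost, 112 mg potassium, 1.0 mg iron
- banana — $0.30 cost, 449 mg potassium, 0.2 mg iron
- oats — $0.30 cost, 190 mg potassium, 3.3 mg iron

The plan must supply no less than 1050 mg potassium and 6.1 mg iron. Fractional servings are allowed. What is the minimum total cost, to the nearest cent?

An LP optimum is at a vertex; with two nutrient constraints at most two foods are used. Check each candidate.
whole-barley bread only: max(1050/112, 6.1/1.0) = 9.375 servings → $3.75.
banana only: max(1050/449, 6.1/0.2) = 30.5 servings → $9.15.
oats only: max(1050/190, 6.1/3.3) = 5.526 servings → $1.66.
whole-barley bread + banana with both tight: 5.928 servings and 0.8598 servings → $2.63.
whole-barley bread + oats: intersection lies outside the first quadrant.
banana + oats with both tight: 1.597 servings and 1.752 servings → $1.00.
So the least-cost plan costs $1.00.

$1.00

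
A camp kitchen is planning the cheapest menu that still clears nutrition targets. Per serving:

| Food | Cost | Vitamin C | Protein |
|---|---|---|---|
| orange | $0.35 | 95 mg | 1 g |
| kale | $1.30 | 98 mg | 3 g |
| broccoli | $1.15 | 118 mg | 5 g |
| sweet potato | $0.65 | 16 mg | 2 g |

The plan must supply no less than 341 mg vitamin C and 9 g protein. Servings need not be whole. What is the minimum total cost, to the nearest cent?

$2.29

orange only: max(341/95, 9/1) = 9 servings → $3.15.
kale only: max(341/98, 9/3) = 3.48 servings → $4.52.
broccoli only: max(341/118, 9/5) = 2.89 servings → $3.32.
sweet potato only: max(341/16, 9/2) = 21.31 servings → $13.85.
orange + kale with both tight: 0.754 servings and 2.749 servings → $3.84.
orange + broccoli with both tight: 1.801 servings and 1.44 servings → $2.29.
orange + sweet potato with both tight: 3.092 servings and 2.954 servings → $3.00.
kale + broccoli: intersection lies outside the first quadrant.
kale + sweet potato: the both-tight solution has a negative serving — not a feasible corner.
broccoli + sweet potato: the both-tight solution has a negative serving — not a feasible corner.
Cheapest feasible corner: $2.29.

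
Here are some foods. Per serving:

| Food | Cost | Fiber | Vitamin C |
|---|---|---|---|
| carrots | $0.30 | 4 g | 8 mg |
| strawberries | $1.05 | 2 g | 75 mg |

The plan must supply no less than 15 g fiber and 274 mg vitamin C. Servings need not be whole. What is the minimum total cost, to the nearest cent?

$4.22

An LP optimum is at a vertex; with two nutrient constraints at most two foods are used. Check each candidate.
carrots only: max(15/4, 274/8) = 34.25 servings → $10.28.
strawberries only: max(15/2, 274/75) = 7.5 servings → $7.88.
carrots + strawberries with both tight: 2.032 servings and 3.437 servings → $4.22.
Cheapest feasible corner: $4.22.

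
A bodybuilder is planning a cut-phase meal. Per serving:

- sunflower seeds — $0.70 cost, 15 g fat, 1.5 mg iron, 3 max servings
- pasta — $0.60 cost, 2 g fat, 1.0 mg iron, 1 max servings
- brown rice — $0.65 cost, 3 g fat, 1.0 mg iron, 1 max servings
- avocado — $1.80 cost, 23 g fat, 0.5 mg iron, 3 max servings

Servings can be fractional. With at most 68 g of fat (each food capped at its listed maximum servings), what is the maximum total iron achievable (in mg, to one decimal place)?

6.9 mg

Iron per g fat: pasta 0.5, brown rice 0.3333, sunflower seeds 0.1, avocado 0.02174.
Take 1 serving of pasta: uses 2 g fat, +1.0 mg iron (running total 1.0 mg).
Take 1 serving of brown rice: uses 3 g fat, +1.0 mg iron (running total 2.0 mg).
Take 3 servings of sunflower seeds: uses 45 g fat, +4.5 mg iron (running total 6.5 mg).
Take 0.7826 servings of avocado: uses 18 g fat, +0.4 mg iron (running total 6.9 mg).
Filling greedily by iron-per-g fat is optimal for one linear limit, giving 6.9 mg.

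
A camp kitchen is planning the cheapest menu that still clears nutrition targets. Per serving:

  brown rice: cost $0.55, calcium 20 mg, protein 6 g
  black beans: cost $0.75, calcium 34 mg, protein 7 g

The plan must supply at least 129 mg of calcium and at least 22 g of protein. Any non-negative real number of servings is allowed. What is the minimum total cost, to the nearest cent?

$2.85

This is a tiny linear program; its minimum lies at a vertex of the feasible set. List the vertices and price them.
brown rice only: max(129/20, 22/6) = 6.45 servings → $3.55.
black beans only: max(129/34, 22/7) = 3.794 servings → $2.85.
brown rice + black beans with both targets exact would need a negative amount; discard.
The minimum over all feasible corners is $2.85.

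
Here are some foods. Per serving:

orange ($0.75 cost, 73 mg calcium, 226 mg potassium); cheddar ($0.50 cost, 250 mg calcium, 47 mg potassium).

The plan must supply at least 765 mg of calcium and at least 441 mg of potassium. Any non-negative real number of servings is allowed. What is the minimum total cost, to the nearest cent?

At the optimum either one food covers both requirements or two foods hit both targets exactly; no other combination can be cheaper.
orange only: max(765/73, 441/226) = 10.48 servings → $7.86.
cheddar only: max(765/250, 441/47) = 9.383 servings → $4.69.
orange + cheddar with both tight: 1.4 servings and 2.651 servings → $2.38.
Cheapest feasible corner: $2.38.

$2.38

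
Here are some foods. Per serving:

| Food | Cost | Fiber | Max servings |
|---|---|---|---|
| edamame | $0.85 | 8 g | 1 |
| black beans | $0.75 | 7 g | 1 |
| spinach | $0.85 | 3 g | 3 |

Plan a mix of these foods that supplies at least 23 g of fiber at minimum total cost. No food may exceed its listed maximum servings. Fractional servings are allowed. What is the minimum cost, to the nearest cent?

$3.87

Cost per g of fiber: edamame $0.1062, black beans $0.1071, spinach $0.2833.
Take 1 serving of edamame: +8.0 g fiber for $0.85 (total $0.85, still need 15.0 g).
Take 1 serving of black beans: +7.0 g fiber for $0.75 (total $1.60, still need 8.0 g).
Take 2.667 servings of spinach: +8.0 g fiber for $2.27 (total $3.87, still need 0.0 g).
Greedy by cheapest-per-g is optimal for a single linear constraint, so the minimum cost is $3.87.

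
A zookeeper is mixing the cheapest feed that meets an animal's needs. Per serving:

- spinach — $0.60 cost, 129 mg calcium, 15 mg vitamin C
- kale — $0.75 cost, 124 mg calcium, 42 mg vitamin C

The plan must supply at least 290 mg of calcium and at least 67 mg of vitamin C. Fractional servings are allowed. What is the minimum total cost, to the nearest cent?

$1.56

A basic optimal solution has at most two foods positive. Try each food alone and each pair with both targets met exactly.
spinach only: max(290/129, 67/15) = 4.467 servings → $2.68.
kale only: max(290/124, 67/42) = 2.339 servings → $1.75.
spinach + kale with both tight: 1.088 servings and 1.207 servings → $1.56.
The minimum over all feasible corners is $1.56.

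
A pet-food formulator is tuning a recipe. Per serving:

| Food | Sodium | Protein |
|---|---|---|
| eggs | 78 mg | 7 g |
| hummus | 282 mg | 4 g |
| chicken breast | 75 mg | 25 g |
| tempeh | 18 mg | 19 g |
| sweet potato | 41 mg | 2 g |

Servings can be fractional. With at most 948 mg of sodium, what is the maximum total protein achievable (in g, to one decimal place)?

1000.7 g

Protein per mg sodium: tempeh 1.056, chicken breast 0.3333, eggs 0.08974, sweet potato 0.04878, hummus 0.01418.
With no serving limits, spend the whole sodium allowance on tempeh: 948 mg / 18 mg × 19 g = 1000.7 g.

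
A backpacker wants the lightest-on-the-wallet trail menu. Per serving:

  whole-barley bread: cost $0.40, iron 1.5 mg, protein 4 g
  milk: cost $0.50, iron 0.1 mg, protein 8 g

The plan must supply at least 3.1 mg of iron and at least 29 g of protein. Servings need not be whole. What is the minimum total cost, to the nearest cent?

$2.10

At the optimum either one food covers both requirements or two foods hit both targets exactly; no other combination can be cheaper.
whole-barley bread only: max(3.1/1.5, 29/4) = 7.25 servings → $2.90.
milk only: max(3.1/0.1, 29/8) = 31 servings → $15.50.
whole-barley bread + milk with both tight: 1.888 servings and 2.681 servings → $2.10.
The minimum over all feasible corners is $2.10.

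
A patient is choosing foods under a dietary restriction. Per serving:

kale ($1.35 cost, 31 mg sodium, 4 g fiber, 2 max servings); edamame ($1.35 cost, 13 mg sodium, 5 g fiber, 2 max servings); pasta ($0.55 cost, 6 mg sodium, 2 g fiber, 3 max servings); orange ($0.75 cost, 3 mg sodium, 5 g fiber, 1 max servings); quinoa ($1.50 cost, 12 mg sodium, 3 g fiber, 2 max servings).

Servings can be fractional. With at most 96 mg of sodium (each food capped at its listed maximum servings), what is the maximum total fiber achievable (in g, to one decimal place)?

Fiber per mg sodium: orange 1.667, edamame 0.3846, pasta 0.3333, quinoa 0.25, kale 0.129.
Take 1 serving of orange: uses 3 mg sodium, +5.0 g fiber (running total 5.0 g).
Take 2 servings of edamame: uses 26 mg sodium, +10.0 g fiber (running total 15.0 g).
Take 3 servings of pasta: uses 18 mg sodium, +6.0 g fiber (running total 21.0 g).
Take 2 servings of quinoa: uses 24 mg sodium, +6.0 g fiber (running total 27.0 g).
Take 0.8065 servings of kale: uses 25 mg sodium, +3.2 g fiber (running total 30.2 g).
Filling greedily by fiber-per-mg sodium is optimal for one linear limit, giving 30.2 g.

30.2 g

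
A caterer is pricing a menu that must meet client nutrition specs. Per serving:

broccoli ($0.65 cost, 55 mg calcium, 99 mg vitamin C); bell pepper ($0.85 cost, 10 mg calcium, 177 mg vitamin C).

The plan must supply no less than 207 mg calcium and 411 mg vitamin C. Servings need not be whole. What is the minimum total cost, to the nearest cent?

For a min-cost LP with two ≥-constraints, a basic feasible solution has at most two positive variables.
broccoli only: max(207/55, 411/99) = 4.152 servings → $2.70.
bell pepper only: max(207/10, 411/177) = 20.7 servings → $17.59.
broccoli + bell pepper with both tight: 3.72 servings and 0.2415 servings → $2.62.
The minimum over all feasible corners is $2.62.

$2.62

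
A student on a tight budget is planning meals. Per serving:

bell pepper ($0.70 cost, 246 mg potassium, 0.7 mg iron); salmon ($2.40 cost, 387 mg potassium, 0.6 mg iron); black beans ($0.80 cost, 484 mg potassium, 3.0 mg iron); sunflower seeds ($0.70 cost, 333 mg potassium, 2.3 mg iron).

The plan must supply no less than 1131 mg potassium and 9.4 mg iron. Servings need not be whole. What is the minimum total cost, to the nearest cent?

The cheapest plan sits at a corner of the feasible region — with two constraints it uses at most two foods.
bell pepper only: max(1131/246, 9.4/0.7) = 13.43 servings → $9.40.
salmon only: max(1131/387, 9.4/0.6) = 15.67 servings → $37.60.
black beans only: max(1131/484, 9.4/3.0) = 3.133 servings → $2.51.
sunflower seeds only: max(1131/333, 9.4/2.3) = 4.087 servings → $2.86.
bell pepper + salmon: the both-tight solution has a negative serving — not a feasible corner.
bell pepper + black beans: intersection lies outside the first quadrant.
bell pepper + sunflower seeds with both targets exact would need a negative amount; discard.
salmon + black beans with both targets exact would need a negative amount; discard.
salmon + sunflower seeds: intersection lies outside the first quadrant.
black beans + sunflower seeds with both targets exact would need a negative amount; discard.
The minimum over all feasible corners is $2.51.

$2.51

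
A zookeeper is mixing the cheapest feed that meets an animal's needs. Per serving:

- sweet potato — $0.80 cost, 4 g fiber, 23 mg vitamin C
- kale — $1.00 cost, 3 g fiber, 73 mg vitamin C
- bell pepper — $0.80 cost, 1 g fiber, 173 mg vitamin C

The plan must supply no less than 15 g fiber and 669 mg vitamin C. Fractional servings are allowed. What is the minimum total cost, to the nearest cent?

$5.09

The cheapest plan sits at a corner of the feasible region — with two constraints it uses at most two foods.
sweet potato only: max(15/4, 669/23) = 29.09 servings → $23.27.
kale only: max(15/3, 669/73) = 9.164 servings → $9.16.
bell pepper only: max(15/1, 669/173) = 15 servings → $12.00.
sweet potato + kale: intersection lies outside the first quadrant.
sweet potato + bell pepper with both tight: 2.879 servings and 3.484 servings → $5.09.
kale + bell pepper with both tight: 4.318 servings and 2.045 servings → $5.95.
The minimum over all feasible corners is $5.09.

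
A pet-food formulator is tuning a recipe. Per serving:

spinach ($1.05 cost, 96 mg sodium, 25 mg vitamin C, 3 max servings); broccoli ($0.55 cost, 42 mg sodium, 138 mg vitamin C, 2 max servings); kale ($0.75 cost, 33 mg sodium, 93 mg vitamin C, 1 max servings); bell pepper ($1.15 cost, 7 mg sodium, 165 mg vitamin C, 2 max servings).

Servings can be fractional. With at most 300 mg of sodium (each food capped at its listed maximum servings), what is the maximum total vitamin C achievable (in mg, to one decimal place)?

743.0 mg

Vitamin C per mg sodium: bell pepper 23.57, broccoli 3.286, kale 2.818, spinach 0.2604.
Take 2 servings of bell pepper: uses 14 mg sodium, +330.0 mg vitamin C (running total 330.0 mg).
Take 2 servings of broccoli: uses 84 mg sodium, +276.0 mg vitamin C (running total 606.0 mg).
Take 1 serving of kale: uses 33 mg sodium, +93.0 mg vitamin C (running total 699.0 mg).
Take 1.76 servings of spinach: uses 169 mg sodium, +44.0 mg vitamin C (running total 743.0 mg).
Filling greedily by vitamin C-per-mg sodium is optimal for one linear limit, giving 743.0 mg.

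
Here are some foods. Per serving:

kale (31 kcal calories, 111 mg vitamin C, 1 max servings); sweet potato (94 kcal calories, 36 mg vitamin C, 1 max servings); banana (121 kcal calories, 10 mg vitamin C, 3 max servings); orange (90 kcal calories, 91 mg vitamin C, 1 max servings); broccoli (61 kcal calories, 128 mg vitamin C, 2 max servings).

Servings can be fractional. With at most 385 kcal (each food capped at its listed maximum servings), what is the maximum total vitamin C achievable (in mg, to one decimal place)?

498.0 mg

Vitamin C per kcal: kale 3.581, broccoli 2.098, orange 1.011, sweet potato 0.383, banana 0.08264.
Take 1 serving of kale: uses 31 kcal, +111.0 mg vitamin C (running total 111.0 mg).
Take 2 servings of broccoli: uses 122 kcal, +256.0 mg vitamin C (running total 367.0 mg).
Take 1 serving of orange: uses 90 kcal, +91.0 mg vitamin C (running total 458.0 mg).
Take 1 serving of sweet potato: uses 94 kcal, +36.0 mg vitamin C (running total 494.0 mg).
Take 0.3967 servings of banana: uses 48 kcal, +4.0 mg vitamin C (running total 498.0 mg).
Filling greedily by vitamin C-per-kcal is optimal for one linear limit, giving 498.0 mg.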